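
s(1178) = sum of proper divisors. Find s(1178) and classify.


Proper divisors: 1, 2, 19, 31, 38, 62, 589
Sum = 1 + 2 + 19 + 31 + 38 + 62 + 589 = 742
742 < 1178 → deficient

s(1178) = 742 (deficient)


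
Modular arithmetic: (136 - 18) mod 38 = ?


136 - 18 = 118
118 mod 38 = 4


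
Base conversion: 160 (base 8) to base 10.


160 (base 8) = 112 (decimal)
112 (decimal) = 112 (base 10)


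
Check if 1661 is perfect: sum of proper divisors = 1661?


Proper divisors of 1661: 1, 11, 151
Sum = 1 + 11 + 151 = 163

No, 1661 is not perfect (163 ≠ 1661)


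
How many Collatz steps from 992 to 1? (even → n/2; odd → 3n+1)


992 → 496 → 248 → 124 → 62 → 31 → 94 → 47 → 142 → 71 → 214 → 107 → 322 → 161 → 484 → 242 → 121 → 364 → 182 → 91 → 274 → 137 → 412 → 206 → 103 → 310 → 155 → 466 → 233 → 700 → 350 → 175 → 526 → 263 → 790 → 395 → 1186 → 593 → 1780 → 890 → 445 → 1336 → 668 → 334 → 167 → 502 → 251 → 754 → 377 → 1132 → 566 → 283 → 850 → 425 → 1276 → 638 → 319 → 958 → 479 → 1438 → 719 → 2158 → 1079 → 3238 → 1619 → 4858 → 2429 → 7288 → 3644 → 1822 → 911 → 2734 → 1367 → 4102 → 2051 → 6154 → 3077 → 9232 → 4616 → 2308 → 1154 → 577 → 1732 → 866 → 433 → 1300 → 650 → 325 → 976 → 488 → 244 → 122 → 61 → 184 → 92 → 46 → 23 → 70 → 35 → 106 → 53 → 160 → 80 → 40 → 20 → 10 → 5 → 16 → 8 → 4 → 2 → 1
Total steps = 111

111 steps


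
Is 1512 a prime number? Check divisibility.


1512 / 2 = 756 (exact division)
1512 is NOT prime.

No, 1512 is not prime


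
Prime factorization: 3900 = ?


3900 / 2 = 1950
1950 / 2 = 975
975 / 3 = 325
325 / 5 = 65
65 / 5 = 13
13 / 13 = 1
3900 = 2^2 × 3 × 5^2 × 13


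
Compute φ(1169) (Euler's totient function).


1169 = 7 × 167
Prime factors: 7, 167
φ(1169) = 1169 × (1-1/7) × (1-1/167)
= 1169 × 6/7 × 166/167 = 996

φ(1169) = 996


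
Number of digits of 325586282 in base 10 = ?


325586282 has 9 digits in base 10
floor(log10(325586282)) + 1 = floor(8.5127) + 1 = 9

9 digits (base 10)


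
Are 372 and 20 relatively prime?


Euclidean algorithm:
372 = 18 * 20 + 12
20 = 1 * 12 + 8
12 = 1 * 8 + 4
8 = 2 * 4 + 0
GCD(372, 20) = 4

No, not coprime (GCD = 4)


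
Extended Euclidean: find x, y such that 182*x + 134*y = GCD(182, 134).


Tabular extended Euclidean (each row: r = 182*s + 134*t):
r=182, s=1, t=0
r=134, s=0, t=1
q=1: r=48, s=1, t=-1   [182*(1) + 134*(-1) = 48]
q=2: r=38, s=-2, t=3   [182*(-2) + 134*(3) = 38]
q=1: r=10, s=3, t=-4   [182*(3) + 134*(-4) = 10]
q=3: r=8, s=-11, t=15   [182*(-11) + 134*(15) = 8]
q=1: r=2, s=14, t=-19   [182*(14) + 134*(-19) = 2]
q=4: r=0, s=-67, t=91   [182*(-67) + 134*(91) = 0]
GCD = 2; from the row with r=2: x=14, y=-19
Check: 182*(14) + 134*(-19) = 2548 - 2546 = 2

GCD = 2, x = 14, y = -19


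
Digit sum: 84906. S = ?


8 + 4 + 9 + 0 + 6 = 27


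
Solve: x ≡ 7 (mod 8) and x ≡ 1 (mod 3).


M = 8*3 = 24
M1 = M/8 = 3, M2 = M/3 = 8
M1^(-1) mod 8 = 3, M2^(-1) mod 3 = 2
x = 7*3*3 + 1*8*2 = 79
79 mod 24 = 7
Check: 7 mod 8 = 7 ✓, 7 mod 3 = 1 ✓

x ≡ 7 (mod 24)


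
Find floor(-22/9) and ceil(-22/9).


-22/9 = -2.4444
floor = -3
ceil = -2

floor = -3, ceil = -2


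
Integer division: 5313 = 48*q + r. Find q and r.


5313 = 48 * 110 + 33
Check: 5280 + 33 = 5313

q = 110, r = 33


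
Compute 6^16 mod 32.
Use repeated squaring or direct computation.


6^1 mod 32 = 6
6^2 mod 32 = 4
6^3 mod 32 = 24
6^4 mod 32 = 16
6^5 mod 32 = 0
6^6 mod 32 = 0
6^7 mod 32 = 0
6^8 mod 32 = 0
6^9 mod 32 = 0
6^10 mod 32 = 0
6^11 mod 32 = 0
6^12 mod 32 = 0
6^13 mod 32 = 0
6^14 mod 32 = 0
6^15 mod 32 = 0
6^16 mod 32 = 0


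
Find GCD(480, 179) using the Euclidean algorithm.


480 = 2 * 179 + 122
179 = 1 * 122 + 57
122 = 2 * 57 + 8
57 = 7 * 8 + 1
8 = 8 * 1 + 0
GCD = 1


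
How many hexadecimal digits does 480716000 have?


480716000 in base 16 = 1CA724E0
Number of digits = 8

8 digits (base 16)


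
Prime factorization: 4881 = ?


4881 / 3 = 1627
1627 / 1627 = 1
4881 = 3 × 1627


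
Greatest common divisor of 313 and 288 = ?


313 = 1 * 288 + 25
288 = 11 * 25 + 13
25 = 1 * 13 + 12
13 = 1 * 12 + 1
12 = 12 * 1 + 0
GCD = 1


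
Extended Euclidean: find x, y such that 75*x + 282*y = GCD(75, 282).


Tabular extended Euclidean (each row: r = 75*s + 282*t):
r=75, s=1, t=0
r=282, s=0, t=1
q=0: r=75, s=1, t=0   [75*(1) + 282*(0) = 75]
q=3: r=57, s=-3, t=1   [75*(-3) + 282*(1) = 57]
q=1: r=18, s=4, t=-1   [75*(4) + 282*(-1) = 18]
q=3: r=3, s=-15, t=4   [75*(-15) + 282*(4) = 3]
q=6: r=0, s=94, t=-25   [75*(94) + 282*(-25) = 0]
GCD = 3; from the row with r=3: x=-15, y=4
Check: 75*(-15) + 282*(4) = -1125 + 1128 = 3

GCD = 3, x = -15, y = 4


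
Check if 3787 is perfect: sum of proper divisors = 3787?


Proper divisors of 3787: 1, 7, 541
Sum = 1 + 7 + 541 = 549

No, 3787 is not perfect (549 ≠ 3787)


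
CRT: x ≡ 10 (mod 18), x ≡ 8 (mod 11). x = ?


M = 18*11 = 198
M1 = M/18 = 11, M2 = M/11 = 18
M1^(-1) mod 18 = 5, M2^(-1) mod 11 = 8
x = 10*11*5 + 8*18*8 = 1702
1702 mod 198 = 118
Check: 118 mod 18 = 10 ✓, 118 mod 11 = 8 ✓

x ≡ 118 (mod 198)


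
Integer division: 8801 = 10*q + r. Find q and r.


8801 = 10 * 880 + 1
Check: 8800 + 1 = 8801

q = 880, r = 1


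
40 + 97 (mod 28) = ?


40 + 97 = 137
137 mod 28 = 25


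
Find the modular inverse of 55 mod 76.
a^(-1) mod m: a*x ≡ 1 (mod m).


Use the extended Euclidean algorithm on (76, 55); each row r = 76*s + 55*t:
r=76, s=1, t=0
r=55, s=0, t=1
q=1: r=21, s=1, t=-1   [76*(1) + 55*(-1) = 21]
q=2: r=13, s=-2, t=3   [76*(-2) + 55*(3) = 13]
q=1: r=8, s=3, t=-4   [76*(3) + 55*(-4) = 8]
q=1: r=5, s=-5, t=7   [76*(-5) + 55*(7) = 5]
q=1: r=3, s=8, t=-11   [76*(8) + 55*(-11) = 3]
q=1: r=2, s=-13, t=18   [76*(-13) + 55*(18) = 2]
q=1: r=1, s=21, t=-29   [76*(21) + 55*(-29) = 1]
q=2: r=0, s=-55, t=76   [76*(-55) + 55*(76) = 0]
GCD = 1 with t = -29, so 55*(-29) ≡ 1 (mod 76)
Inverse = -29 mod 76 = 47
Check: 55 * 47 = 2585 ≡ 1 (mod 76)

55^(-1) ≡ 47 (mod 76)


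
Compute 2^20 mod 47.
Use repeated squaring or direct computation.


2^1 mod 47 = 2
2^2 mod 47 = 4
2^3 mod 47 = 8
2^4 mod 47 = 16
2^5 mod 47 = 32
2^6 mod 47 = 17
2^7 mod 47 = 34
2^8 mod 47 = 21
2^9 mod 47 = 42
2^10 mod 47 = 37
2^11 mod 47 = 27
2^12 mod 47 = 7
2^13 mod 47 = 14
2^14 mod 47 = 28
2^15 mod 47 = 9
2^16 mod 47 = 18
2^17 mod 47 = 36
2^18 mod 47 = 25
2^19 mod 47 = 3
2^20 mod 47 = 6


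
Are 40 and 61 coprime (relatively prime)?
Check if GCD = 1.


Euclidean algorithm:
61 = 1 * 40 + 21
40 = 1 * 21 + 19
21 = 1 * 19 + 2
19 = 9 * 2 + 1
2 = 2 * 1 + 0
GCD(40, 61) = 1

Yes, coprime (GCD = 1)


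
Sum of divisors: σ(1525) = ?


Divisors of 1525: 1, 5, 25, 61, 305, 1525
Sum = 1 + 5 + 25 + 61 + 305 + 1525 = 1922

σ(1525) = 1922


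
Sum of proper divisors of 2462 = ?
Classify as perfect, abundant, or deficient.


Proper divisors: 1, 2, 1231
Sum = 1 + 2 + 1231 = 1234
1234 < 2462 → deficient

s(2462) = 1234 (deficient)


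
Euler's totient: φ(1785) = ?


1785 = 3 × 5 × 7 × 17
Prime factors: 3, 5, 7, 17
φ(1785) = 1785 × (1-1/3) × (1-1/5) × (1-1/7) × (1-1/17)
= 1785 × 2/3 × 4/5 × 6/7 × 16/17 = 768

φ(1785) = 768


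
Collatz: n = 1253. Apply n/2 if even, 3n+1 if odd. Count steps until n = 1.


1253 → 3760 → 1880 → 940 → 470 → 235 → 706 → 353 → 1060 → 530 → 265 → 796 → 398 → 199 → 598 → 299 → 898 → 449 → 1348 → 674 → 337 → 1012 → 506 → 253 → 760 → 380 → 190 → 95 → 286 → 143 → 430 → 215 → 646 → 323 → 970 → 485 → 1456 → 728 → 364 → 182 → 91 → 274 → 137 → 412 → 206 → 103 → 310 → 155 → 466 → 233 → 700 → 350 → 175 → 526 → 263 → 790 → 395 → 1186 → 593 → 1780 → 890 → 445 → 1336 → 668 → 334 → 167 → 502 → 251 → 754 → 377 → 1132 → 566 → 283 → 850 → 425 → 1276 → 638 → 319 → 958 → 479 → 1438 → 719 → 2158 → 1079 → 3238 → 1619 → 4858 → 2429 → 7288 → 3644 → 1822 → 911 → 2734 → 1367 → 4102 → 2051 → 6154 → 3077 → 9232 → 4616 → 2308 → 1154 → 577 → 1732 → 866 → 433 → 1300 → 650 → 325 → 976 → 488 → 244 → 122 → 61 → 184 → 92 → 46 → 23 → 70 → 35 → 106 → 53 → 160 → 80 → 40 → 20 → 10 → 5 → 16 → 8 → 4 → 2 → 1
Total steps = 132

132 steps


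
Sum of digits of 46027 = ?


4 + 6 + 0 + 2 + 7 = 19


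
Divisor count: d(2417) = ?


2417 = 2417^1
d(2417) = (1+1) = 2

2 divisors


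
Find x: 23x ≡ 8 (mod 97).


GCD(23, 97) = 1, unique solution
a^(-1) mod 97 = 38
x = 38 * 8 mod 97 = 13

x ≡ 13 (mod 97)


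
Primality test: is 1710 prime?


1710 / 2 = 855 (exact division)
1710 is NOT prime.

No, 1710 is not prime


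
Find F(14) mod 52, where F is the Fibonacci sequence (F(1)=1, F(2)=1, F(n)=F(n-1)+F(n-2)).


F(k) mod 52 for k=1..14:
1, 1, 2, 3, 5, 8, 13, 21, 34, 3, 37, 40, 25, 13
F(14) mod 52 = 13


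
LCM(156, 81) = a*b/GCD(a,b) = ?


GCD(156, 81) = 3
LCM = 156*81/3 = 12636/3 = 4212

LCM = 4212


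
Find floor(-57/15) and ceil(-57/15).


-57/15 = -3.8000
floor = -4
ceil = -3

floor = -4, ceil = -3


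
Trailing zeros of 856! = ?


floor(856/5) = 171
floor(856/25) = 34
floor(856/125) = 6
floor(856/625) = 1
Total = 212

212 trailing zeros


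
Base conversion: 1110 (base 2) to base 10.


1110 (base 2) = 14 (decimal)
14 (decimal) = 14 (base 10)


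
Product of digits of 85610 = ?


8 × 5 × 6 × 1 × 0 = 0


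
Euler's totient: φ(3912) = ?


3912 = 2^3 × 3 × 163
Prime factors: 2, 3, 163
φ(3912) = 3912 × (1-1/2) × (1-1/3) × (1-1/163)
= 3912 × 1/2 × 2/3 × 162/163 = 1296

φ(3912) = 1296


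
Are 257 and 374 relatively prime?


Euclidean algorithm:
374 = 1 * 257 + 117
257 = 2 * 117 + 23
117 = 5 * 23 + 2
23 = 11 * 2 + 1
2 = 2 * 1 + 0
GCD(257, 374) = 1

Yes, coprime (GCD = 1)


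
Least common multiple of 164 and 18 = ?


GCD(164, 18) = 2
LCM = 164*18/2 = 2952/2 = 1476

LCM = 1476


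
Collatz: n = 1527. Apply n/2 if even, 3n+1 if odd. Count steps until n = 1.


1527 → 4582 → 2291 → 6874 → 3437 → 10312 → 5156 → 2578 → 1289 → 3868 → 1934 → 967 → 2902 → 1451 → 4354 → 2177 → 6532 → 3266 → 1633 → 4900 → 2450 → 1225 → 3676 → 1838 → 919 → 2758 → 1379 → 4138 → 2069 → 6208 → 3104 → 1552 → 776 → 388 → 194 → 97 → 292 → 146 → 73 → 220 → 110 → 55 → 166 → 83 → 250 → 125 → 376 → 188 → 94 → 47 → 142 → 71 → 214 → 107 → 322 → 161 → 484 → 242 → 121 → 364 → 182 → 91 → 274 → 137 → 412 → 206 → 103 → 310 → 155 → 466 → 233 → 700 → 350 → 175 → 526 → 263 → 790 → 395 → 1186 → 593 → 1780 → 890 → 445 → 1336 → 668 → 334 → 167 → 502 → 251 → 754 → 377 → 1132 → 566 → 283 → 850 → 425 → 1276 → 638 → 319 → 958 → 479 → 1438 → 719 → 2158 → 1079 → 3238 → 1619 → 4858 → 2429 → 7288 → 3644 → 1822 → 911 → 2734 → 1367 → 4102 → 2051 → 6154 → 3077 → 9232 → 4616 → 2308 → 1154 → 577 → 1732 → 866 → 433 → 1300 → 650 → 325 → 976 → 488 → 244 → 122 → 61 → 184 → 92 → 46 → 23 → 70 → 35 → 106 → 53 → 160 → 80 → 40 → 20 → 10 → 5 → 16 → 8 → 4 → 2 → 1
Total steps = 153

153 steps


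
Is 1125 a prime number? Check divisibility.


1125 / 3 = 375 (exact division)
1125 is NOT prime.

No, 1125 is not prime


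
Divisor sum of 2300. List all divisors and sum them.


Divisors of 2300: 1, 2, 4, 5, 10, 20, 23, 25, 46, 50, 92, 100, 115, 230, 460, 575, 1150, 2300
Sum = 1 + 2 + 4 + 5 + 10 + 20 + 23 + 25 + 46 + 50 + 92 + 100 + 115 + 230 + 460 + 575 + 1150 + 2300 = 5208

σ(2300) = 5208


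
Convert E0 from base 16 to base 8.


E0 (base 16) = 224 (decimal)
224 (decimal) = 340 (base 8)


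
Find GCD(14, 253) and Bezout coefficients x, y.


Tabular extended Euclidean (each row: r = 14*s + 253*t):
r=14, s=1, t=0
r=253, s=0, t=1
q=0: r=14, s=1, t=0   [14*(1) + 253*(0) = 14]
q=18: r=1, s=-18, t=1   [14*(-18) + 253*(1) = 1]
q=14: r=0, s=253, t=-14   [14*(253) + 253*(-14) = 0]
GCD = 1; from the row with r=1: x=-18, y=1
Check: 14*(-18) + 253*(1) = -252 + 253 = 1

GCD = 1, x = -18, y = 1


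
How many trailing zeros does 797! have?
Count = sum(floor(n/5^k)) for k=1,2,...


floor(797/5) = 159
floor(797/25) = 31
floor(797/125) = 6
floor(797/625) = 1
Total = 197

197 trailing zeros


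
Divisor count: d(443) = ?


443 = 443^1
d(443) = (1+1) = 2

2 divisors


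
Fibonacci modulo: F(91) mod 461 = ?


F(k) mod 461 for k=1..91:
1, 1, 2, 3, 5, 8, 13, 21, 34, 55, 89, 144, 233, 377, 149, 65, 214, 279, 32, 311, 343, 193, 75, 268, 343, 150, 32, 182, 214, 396, 149, 84, 233, 317, 89, 406, 34, 440, 13, 453, 5, 458, 2, 460, 1, 0, 1, 1, 2, 3, 5, 8, 13, 21, 34, 55, 89, 144, 233, 377, 149, 65, 214, 279, 32, 311, 343, 193, 75, 268, 343, 150, 32, 182, 214, 396, 149, 84, 233, 317, 89, 406, 34, 440, 13, 453, 5, 458, 2, 460, 1
F(91) mod 461 = 1


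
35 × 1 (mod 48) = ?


35 × 1 = 35
35 mod 48 = 35


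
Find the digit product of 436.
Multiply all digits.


4 × 3 × 6 = 72


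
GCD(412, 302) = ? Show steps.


412 = 1 * 302 + 110
302 = 2 * 110 + 82
110 = 1 * 82 + 28
82 = 2 * 28 + 26
28 = 1 * 26 + 2
26 = 13 * 2 + 0
GCD = 2


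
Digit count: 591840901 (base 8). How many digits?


591840901 in base 8 = 4321543205
Number of digits = 10

10 digits (base 8)


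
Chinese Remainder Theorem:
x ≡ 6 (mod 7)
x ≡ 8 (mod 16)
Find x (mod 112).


M = 7*16 = 112
M1 = M/7 = 16, M2 = M/16 = 7
M1^(-1) mod 7 = 4, M2^(-1) mod 16 = 7
x = 6*16*4 + 8*7*7 = 776
776 mod 112 = 104
Check: 104 mod 7 = 6 ✓, 104 mod 16 = 8 ✓

x ≡ 104 (mod 112)


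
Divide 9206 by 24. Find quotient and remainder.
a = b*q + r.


9206 = 24 * 383 + 14
Check: 9192 + 14 = 9206

q = 383, r = 14


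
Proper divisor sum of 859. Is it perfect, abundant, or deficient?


Proper divisors: 1
Sum = 1 = 1
1 < 859 → deficient

s(859) = 1 (deficient)


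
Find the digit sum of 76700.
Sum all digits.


7 + 6 + 7 + 0 + 0 = 20


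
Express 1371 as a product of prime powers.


1371 / 3 = 457
457 / 457 = 1
1371 = 3 × 457


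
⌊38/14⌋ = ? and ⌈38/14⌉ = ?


38/14 = 2.7143
floor = 2
ceil = 3

floor = 2, ceil = 3


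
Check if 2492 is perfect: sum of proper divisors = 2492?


Proper divisors of 2492: 1, 2, 4, 7, 14, 28, 89, 178, 356, 623, 1246
Sum = 1 + 2 + 4 + 7 + 14 + 28 + 89 + 178 + 356 + 623 + 1246 = 2548

No, 2492 is not perfect (2548 ≠ 2492)


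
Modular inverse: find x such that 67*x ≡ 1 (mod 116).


Use the extended Euclidean algorithm on (116, 67); each row r = 116*s + 67*t:
r=116, s=1, t=0
r=67, s=0, t=1
q=1: r=49, s=1, t=-1   [116*(1) + 67*(-1) = 49]
q=1: r=18, s=-1, t=2   [116*(-1) + 67*(2) = 18]
q=2: r=13, s=3, t=-5   [116*(3) + 67*(-5) = 13]
q=1: r=5, s=-4, t=7   [116*(-4) + 67*(7) = 5]
q=2: r=3, s=11, t=-19   [116*(11) + 67*(-19) = 3]
q=1: r=2, s=-15, t=26   [116*(-15) + 67*(26) = 2]
q=1: r=1, s=26, t=-45   [116*(26) + 67*(-45) = 1]
q=2: r=0, s=-67, t=116   [116*(-67) + 67*(116) = 0]
GCD = 1 with t = -45, so 67*(-45) ≡ 1 (mod 116)
Inverse = -45 mod 116 = 71
Check: 67 * 71 = 4757 ≡ 1 (mod 116)

67^(-1) ≡ 71 (mod 116)


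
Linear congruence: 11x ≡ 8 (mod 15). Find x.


GCD(11, 15) = 1, unique solution
a^(-1) mod 15 = 11
x = 11 * 8 mod 15 = 13

x ≡ 13 (mod 15)


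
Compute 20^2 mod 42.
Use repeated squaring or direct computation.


20^1 mod 42 = 20
20^2 mod 42 = 22


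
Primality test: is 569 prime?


Check divisors up to sqrt(569) = 23.8537
No divisors found.
569 is prime.

Yes, 569 is prime


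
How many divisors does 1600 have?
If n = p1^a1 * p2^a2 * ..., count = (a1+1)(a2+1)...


1600 = 2^6 × 5^2
d(1600) = (6+1) × (2+1) = 21

21 divisors


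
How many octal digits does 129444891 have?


129444891 in base 8 = 755626033
Number of digits = 9

9 digits (base 8)


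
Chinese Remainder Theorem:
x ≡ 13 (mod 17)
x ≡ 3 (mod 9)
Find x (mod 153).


M = 17*9 = 153
M1 = M/17 = 9, M2 = M/9 = 17
M1^(-1) mod 17 = 2, M2^(-1) mod 9 = 8
x = 13*9*2 + 3*17*8 = 642
642 mod 153 = 30
Check: 30 mod 17 = 13 ✓, 30 mod 9 = 3 ✓

x ≡ 30 (mod 153)


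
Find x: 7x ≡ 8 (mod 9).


GCD(7, 9) = 1, unique solution
a^(-1) mod 9 = 4
x = 4 * 8 mod 9 = 5

x ≡ 5 (mod 9)


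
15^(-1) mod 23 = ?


Use the extended Euclidean algorithm on (23, 15); each row r = 23*s + 15*t:
r=23, s=1, t=0
r=15, s=0, t=1
q=1: r=8, s=1, t=-1   [23*(1) + 15*(-1) = 8]
q=1: r=7, s=-1, t=2   [23*(-1) + 15*(2) = 7]
q=1: r=1, s=2, t=-3   [23*(2) + 15*(-3) = 1]
q=7: r=0, s=-15, t=23   [23*(-15) + 15*(23) = 0]
GCD = 1 with t = -3, so 15*(-3) ≡ 1 (mod 23)
Inverse = -3 mod 23 = 20
Check: 15 * 20 = 300 ≡ 1 (mod 23)

15^(-1) ≡ 20 (mod 23)


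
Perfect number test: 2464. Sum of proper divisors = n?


Proper divisors of 2464: 1, 2, 4, 7, 8, 11, 14, 16, 22, 28, 32, 44, 56, 77, 88, 112, 154, 176, 224, 308, 352, 616, 1232
Sum = 1 + 2 + 4 + 7 + 8 + 11 + 14 + 16 + 22 + 28 + 32 + 44 + 56 + 77 + 88 + 112 + 154 + 176 + 224 + 308 + 352 + 616 + 1232 = 3584

No, 2464 is not perfect (3584 ≠ 2464)


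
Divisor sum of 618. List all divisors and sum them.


Divisors of 618: 1, 2, 3, 6, 103, 206, 309, 618
Sum = 1 + 2 + 3 + 6 + 103 + 206 + 309 + 618 = 1248

σ(618) = 1248


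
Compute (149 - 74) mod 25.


149 - 74 = 75
75 mod 25 = 0


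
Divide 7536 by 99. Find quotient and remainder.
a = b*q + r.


7536 = 99 * 76 + 12
Check: 7524 + 12 = 7536

q = 76, r = 12


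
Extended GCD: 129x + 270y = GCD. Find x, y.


Tabular extended Euclidean (each row: r = 129*s + 270*t):
r=129, s=1, t=0
r=270, s=0, t=1
q=0: r=129, s=1, t=0   [129*(1) + 270*(0) = 129]
q=2: r=12, s=-2, t=1   [129*(-2) + 270*(1) = 12]
q=10: r=9, s=21, t=-10   [129*(21) + 270*(-10) = 9]
q=1: r=3, s=-23, t=11   [129*(-23) + 270*(11) = 3]
q=3: r=0, s=90, t=-43   [129*(90) + 270*(-43) = 0]
GCD = 3; from the row with r=3: x=-23, y=11
Check: 129*(-23) + 270*(11) = -2967 + 2970 = 3

GCD = 3, x = -23, y = 11


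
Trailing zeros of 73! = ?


floor(73/5) = 14
floor(73/25) = 2
Total = 16

16 trailing zeros


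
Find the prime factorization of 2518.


2518 / 2 = 1259
1259 / 1259 = 1
2518 = 2 × 1259


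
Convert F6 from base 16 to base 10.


F6 (base 16) = 246 (decimal)
246 (decimal) = 246 (base 10)


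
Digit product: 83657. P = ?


8 × 3 × 6 × 5 × 7 = 5040


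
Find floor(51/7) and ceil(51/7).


51/7 = 7.2857
floor = 7
ceil = 8

floor = 7, ceil = 8


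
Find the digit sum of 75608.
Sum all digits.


7 + 5 + 6 + 0 + 8 = 26


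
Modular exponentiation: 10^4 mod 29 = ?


10^1 mod 29 = 10
10^2 mod 29 = 13
10^3 mod 29 = 14
10^4 mod 29 = 24


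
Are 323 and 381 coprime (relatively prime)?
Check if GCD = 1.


Euclidean algorithm:
381 = 1 * 323 + 58
323 = 5 * 58 + 33
58 = 1 * 33 + 25
33 = 1 * 25 + 8
25 = 3 * 8 + 1
8 = 8 * 1 + 0
GCD(323, 381) = 1

Yes, coprime (GCD = 1)


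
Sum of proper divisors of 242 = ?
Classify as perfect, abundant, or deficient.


Proper divisors: 1, 2, 11, 22, 121
Sum = 1 + 2 + 11 + 22 + 121 = 157
157 < 242 → deficient

s(242) = 157 (deficient)


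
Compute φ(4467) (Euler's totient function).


4467 = 3 × 1489
Prime factors: 3, 1489
φ(4467) = 4467 × (1-1/3) × (1-1/1489)
= 4467 × 2/3 × 1488/1489 = 2976

φ(4467) = 2976


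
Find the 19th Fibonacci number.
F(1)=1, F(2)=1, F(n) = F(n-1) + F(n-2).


Sequence: 1, 1, 2, 3, 5, 8, 13, 21, 34, 55, 89, 144, 233, 377, 610, 987, 1597, 2584, 4181
F(19) = 4181


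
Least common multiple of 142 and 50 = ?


GCD(142, 50) = 2
LCM = 142*50/2 = 7100/2 = 3550

LCM = 3550


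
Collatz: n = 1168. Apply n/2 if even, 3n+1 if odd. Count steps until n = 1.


1168 → 584 → 292 → 146 → 73 → 220 → 110 → 55 → 166 → 83 → 250 → 125 → 376 → 188 → 94 → 47 → 142 → 71 → 214 → 107 → 322 → 161 → 484 → 242 → 121 → 364 → 182 → 91 → 274 → 137 → 412 → 206 → 103 → 310 → 155 → 466 → 233 → 700 → 350 → 175 → 526 → 263 → 790 → 395 → 1186 → 593 → 1780 → 890 → 445 → 1336 → 668 → 334 → 167 → 502 → 251 → 754 → 377 → 1132 → 566 → 283 → 850 → 425 → 1276 → 638 → 319 → 958 → 479 → 1438 → 719 → 2158 → 1079 → 3238 → 1619 → 4858 → 2429 → 7288 → 3644 → 1822 → 911 → 2734 → 1367 → 4102 → 2051 → 6154 → 3077 → 9232 → 4616 → 2308 → 1154 → 577 → 1732 → 866 → 433 → 1300 → 650 → 325 → 976 → 488 → 244 → 122 → 61 → 184 → 92 → 46 → 23 → 70 → 35 → 106 → 53 → 160 → 80 → 40 → 20 → 10 → 5 → 16 → 8 → 4 → 2 → 1
Total steps = 119

119 steps


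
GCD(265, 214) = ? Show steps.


265 = 1 * 214 + 51
214 = 4 * 51 + 10
51 = 5 * 10 + 1
10 = 10 * 1 + 0
GCD = 1


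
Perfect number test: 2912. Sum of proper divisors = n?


Proper divisors of 2912: 1, 2, 4, 7, 8, 13, 14, 16, 26, 28, 32, 52, 56, 91, 104, 112, 182, 208, 224, 364, 416, 728, 1456
Sum = 1 + 2 + 4 + 7 + 8 + 13 + 14 + 16 + 26 + 28 + 32 + 52 + 56 + 91 + 104 + 112 + 182 + 208 + 224 + 364 + 416 + 728 + 1456 = 4144

No, 2912 is not perfect (4144 ≠ 2912)


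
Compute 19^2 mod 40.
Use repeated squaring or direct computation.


19^1 mod 40 = 19
19^2 mod 40 = 1


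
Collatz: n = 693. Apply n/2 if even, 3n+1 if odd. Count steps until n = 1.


693 → 2080 → 1040 → 520 → 260 → 130 → 65 → 196 → 98 → 49 → 148 → 74 → 37 → 112 → 56 → 28 → 14 → 7 → 22 → 11 → 34 → 17 → 52 → 26 → 13 → 40 → 20 → 10 → 5 → 16 → 8 → 4 → 2 → 1
Total steps = 33

33 steps


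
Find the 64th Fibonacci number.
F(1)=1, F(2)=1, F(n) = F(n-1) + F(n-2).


Sequence: 1, 1, 2, 3, 5, 8, 13, 21, 34, 55, 89, 144, 233, 377, 610, 987, 1597, 2584, 4181, 6765, 10946, 17711, 28657, 46368, 75025, 121393, 196418, 317811, 514229, 832040, 1346269, 2178309, 3524578, 5702887, 9227465, 14930352, 24157817, 39088169, 63245986, 102334155, 165580141, 267914296, 433494437, 701408733, 1134903170, 1836311903, 2971215073, 4807526976, 7778742049, 12586269025, 20365011074, 32951280099, 53316291173, 86267571272, 139583862445, 225851433717, 365435296162, 591286729879, 956722026041, 1548008755920, 2504730781961, 4052739537881, 6557470319842, 10610209857723
F(64) = 10610209857723


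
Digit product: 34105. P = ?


3 × 4 × 1 × 0 × 5 = 0


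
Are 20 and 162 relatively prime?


Euclidean algorithm:
162 = 8 * 20 + 2
20 = 10 * 2 + 0
GCD(20, 162) = 2

No, not coprime (GCD = 2)


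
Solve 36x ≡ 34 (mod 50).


GCD(36, 50) = 2 divides 34
Divide: 18x ≡ 17 (mod 25)
x ≡ 19 (mod 25)


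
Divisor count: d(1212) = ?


1212 = 2^2 × 3^1 × 101^1
d(1212) = (2+1) × (1+1) × (1+1) = 12

12 divisors


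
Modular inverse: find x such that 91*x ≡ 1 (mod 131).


Use the extended Euclidean algorithm on (131, 91); each row r = 131*s + 91*t:
r=131, s=1, t=0
r=91, s=0, t=1
q=1: r=40, s=1, t=-1   [131*(1) + 91*(-1) = 40]
q=2: r=11, s=-2, t=3   [131*(-2) + 91*(3) = 11]
q=3: r=7, s=7, t=-10   [131*(7) + 91*(-10) = 7]
q=1: r=4, s=-9, t=13   [131*(-9) + 91*(13) = 4]
q=1: r=3, s=16, t=-23   [131*(16) + 91*(-23) = 3]
q=1: r=1, s=-25, t=36   [131*(-25) + 91*(36) = 1]
q=3: r=0, s=91, t=-131   [131*(91) + 91*(-131) = 0]
GCD = 1 with t = 36, so 91*(36) ≡ 1 (mod 131)
Inverse = 36 mod 131 = 36
Check: 91 * 36 = 3276 ≡ 1 (mod 131)

91^(-1) ≡ 36 (mod 131)


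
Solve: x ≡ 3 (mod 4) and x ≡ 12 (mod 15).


M = 4*15 = 60
M1 = M/4 = 15, M2 = M/15 = 4
M1^(-1) mod 4 = 3, M2^(-1) mod 15 = 4
x = 3*15*3 + 12*4*4 = 327
327 mod 60 = 27
Check: 27 mod 4 = 3 ✓, 27 mod 15 = 12 ✓

x ≡ 27 (mod 60)


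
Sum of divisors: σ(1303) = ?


Divisors of 1303: 1, 1303
Sum = 1 + 1303 = 1304

σ(1303) = 1304


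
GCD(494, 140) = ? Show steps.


494 = 3 * 140 + 74
140 = 1 * 74 + 66
74 = 1 * 66 + 8
66 = 8 * 8 + 2
8 = 4 * 2 + 0
GCD = 2


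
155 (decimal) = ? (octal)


155 (base 10) = 155 (decimal)
155 (decimal) = 233 (base 8)


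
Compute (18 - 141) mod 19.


18 - 141 = -123
-123 mod 19 = 10


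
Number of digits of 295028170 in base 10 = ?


295028170 has 9 digits in base 10
floor(log10(295028170)) + 1 = floor(8.4699) + 1 = 9

9 digits (base 10)


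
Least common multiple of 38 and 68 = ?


GCD(38, 68) = 2
LCM = 38*68/2 = 2584/2 = 1292

LCM = 1292


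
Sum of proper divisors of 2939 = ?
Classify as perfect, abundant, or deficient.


Proper divisors: 1
Sum = 1 = 1
1 < 2939 → deficient

s(2939) = 1 (deficient)


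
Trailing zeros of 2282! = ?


floor(2282/5) = 456
floor(2282/25) = 91
floor(2282/125) = 18
floor(2282/625) = 3
Total = 568

568 trailing zeros


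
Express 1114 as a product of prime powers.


1114 / 2 = 557
557 / 557 = 1
1114 = 2 × 557


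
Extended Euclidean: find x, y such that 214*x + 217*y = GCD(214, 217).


Tabular extended Euclidean (each row: r = 214*s + 217*t):
r=214, s=1, t=0
r=217, s=0, t=1
q=0: r=214, s=1, t=0   [214*(1) + 217*(0) = 214]
q=1: r=3, s=-1, t=1   [214*(-1) + 217*(1) = 3]
q=71: r=1, s=72, t=-71   [214*(72) + 217*(-71) = 1]
q=3: r=0, s=-217, t=214   [214*(-217) + 217*(214) = 0]
GCD = 1; from the row with r=1: x=72, y=-71
Check: 214*(72) + 217*(-71) = 15408 - 15407 = 1

GCD = 1, x = 72, y = -71


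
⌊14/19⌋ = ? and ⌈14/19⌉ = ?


14/19 = 0.7368
floor = 0
ceil = 1

floor = 0, ceil = 1


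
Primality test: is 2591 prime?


Check divisors up to sqrt(2591) = 50.9019
No divisors found.
2591 is prime.

Yes, 2591 is prime


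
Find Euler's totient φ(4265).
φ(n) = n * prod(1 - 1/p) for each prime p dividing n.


4265 = 5 × 853
Prime factors: 5, 853
φ(4265) = 4265 × (1-1/5) × (1-1/853)
= 4265 × 4/5 × 852/853 = 3408

φ(4265) = 3408


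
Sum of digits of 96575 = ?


9 + 6 + 5 + 7 + 5 = 32


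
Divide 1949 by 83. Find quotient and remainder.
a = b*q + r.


1949 = 83 * 23 + 40
Check: 1909 + 40 = 1949

q = 23, r = 40


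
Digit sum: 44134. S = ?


4 + 4 + 1 + 3 + 4 = 16


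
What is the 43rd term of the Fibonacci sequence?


Sequence: 1, 1, 2, 3, 5, 8, 13, 21, 34, 55, 89, 144, 233, 377, 610, 987, 1597, 2584, 4181, 6765, 10946, 17711, 28657, 46368, 75025, 121393, 196418, 317811, 514229, 832040, 1346269, 2178309, 3524578, 5702887, 9227465, 14930352, 24157817, 39088169, 63245986, 102334155, 165580141, 267914296, 433494437
F(43) = 433494437


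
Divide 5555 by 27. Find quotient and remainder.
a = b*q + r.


5555 = 27 * 205 + 20
Check: 5535 + 20 = 5555

q = 205, r = 20


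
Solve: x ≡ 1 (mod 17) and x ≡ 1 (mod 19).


M = 17*19 = 323
M1 = M/17 = 19, M2 = M/19 = 17
M1^(-1) mod 17 = 9, M2^(-1) mod 19 = 9
x = 1*19*9 + 1*17*9 = 324
324 mod 323 = 1
Check: 1 mod 17 = 1 ✓, 1 mod 19 = 1 ✓

x ≡ 1 (mod 323)


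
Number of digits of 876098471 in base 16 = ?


876098471 in base 16 = 343833A7
Number of digits = 8

8 digits (base 16)


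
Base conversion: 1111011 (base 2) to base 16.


1111011 (base 2) = 123 (decimal)
123 (decimal) = 7B (base 16)


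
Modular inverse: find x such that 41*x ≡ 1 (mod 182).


Use the extended Euclidean algorithm on (182, 41); each row r = 182*s + 41*t:
r=182, s=1, t=0
r=41, s=0, t=1
q=4: r=18, s=1, t=-4   [182*(1) + 41*(-4) = 18]
q=2: r=5, s=-2, t=9   [182*(-2) + 41*(9) = 5]
q=3: r=3, s=7, t=-31   [182*(7) + 41*(-31) = 3]
q=1: r=2, s=-9, t=40   [182*(-9) + 41*(40) = 2]
q=1: r=1, s=16, t=-71   [182*(16) + 41*(-71) = 1]
q=2: r=0, s=-41, t=182   [182*(-41) + 41*(182) = 0]
GCD = 1 with t = -71, so 41*(-71) ≡ 1 (mod 182)
Inverse = -71 mod 182 = 111
Check: 41 * 111 = 4551 ≡ 1 (mod 182)

41^(-1) ≡ 111 (mod 182)


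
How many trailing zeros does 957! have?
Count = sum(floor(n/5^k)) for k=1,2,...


floor(957/5) = 191
floor(957/25) = 38
floor(957/125) = 7
floor(957/625) = 1
Total = 237

237 trailing zeros


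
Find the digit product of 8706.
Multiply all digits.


8 × 7 × 0 × 6 = 0


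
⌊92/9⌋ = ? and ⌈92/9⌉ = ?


92/9 = 10.2222
floor = 10
ceil = 11

floor = 10, ceil = 11


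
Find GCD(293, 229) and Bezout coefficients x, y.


Tabular extended Euclidean (each row: r = 293*s + 229*t):
r=293, s=1, t=0
r=229, s=0, t=1
q=1: r=64, s=1, t=-1   [293*(1) + 229*(-1) = 64]
q=3: r=37, s=-3, t=4   [293*(-3) + 229*(4) = 37]
q=1: r=27, s=4, t=-5   [293*(4) + 229*(-5) = 27]
q=1: r=10, s=-7, t=9   [293*(-7) + 229*(9) = 10]
q=2: r=7, s=18, t=-23   [293*(18) + 229*(-23) = 7]
q=1: r=3, s=-25, t=32   [293*(-25) + 229*(32) = 3]
q=2: r=1, s=68, t=-87   [293*(68) + 229*(-87) = 1]
q=3: r=0, s=-229, t=293   [293*(-229) + 229*(293) = 0]
GCD = 1; from the row with r=1: x=68, y=-87
Check: 293*(68) + 229*(-87) = 19924 - 19923 = 1

GCD = 1, x = 68, y = -87


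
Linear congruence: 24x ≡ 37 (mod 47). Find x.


GCD(24, 47) = 1, unique solution
a^(-1) mod 47 = 2
x = 2 * 37 mod 47 = 27

x ≡ 27 (mod 47)


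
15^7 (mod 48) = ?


15^1 mod 48 = 15
15^2 mod 48 = 33
15^3 mod 48 = 15
15^4 mod 48 = 33
15^5 mod 48 = 15
15^6 mod 48 = 33
15^7 mod 48 = 15


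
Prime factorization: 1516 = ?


1516 / 2 = 758
758 / 2 = 379
379 / 379 = 1
1516 = 2^2 × 379


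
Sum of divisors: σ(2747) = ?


Divisors of 2747: 1, 41, 67, 2747
Sum = 1 + 41 + 67 + 2747 = 2856

σ(2747) = 2856


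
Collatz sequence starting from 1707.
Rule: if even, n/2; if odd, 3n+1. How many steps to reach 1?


1707 → 5122 → 2561 → 7684 → 3842 → 1921 → 5764 → 2882 → 1441 → 4324 → 2162 → 1081 → 3244 → 1622 → 811 → 2434 → 1217 → 3652 → 1826 → 913 → 2740 → 1370 → 685 → 2056 → 1028 → 514 → 257 → 772 → 386 → 193 → 580 → 290 → 145 → 436 → 218 → 109 → 328 → 164 → 82 → 41 → 124 → 62 → 31 → 94 → 47 → 142 → 71 → 214 → 107 → 322 → 161 → 484 → 242 → 121 → 364 → 182 → 91 → 274 → 137 → 412 → 206 → 103 → 310 → 155 → 466 → 233 → 700 → 350 → 175 → 526 → 263 → 790 → 395 → 1186 → 593 → 1780 → 890 → 445 → 1336 → 668 → 334 → 167 → 502 → 251 → 754 → 377 → 1132 → 566 → 283 → 850 → 425 → 1276 → 638 → 319 → 958 → 479 → 1438 → 719 → 2158 → 1079 → 3238 → 1619 → 4858 → 2429 → 7288 → 3644 → 1822 → 911 → 2734 → 1367 → 4102 → 2051 → 6154 → 3077 → 9232 → 4616 → 2308 → 1154 → 577 → 1732 → 866 → 433 → 1300 → 650 → 325 → 976 → 488 → 244 → 122 → 61 → 184 → 92 → 46 → 23 → 70 → 35 → 106 → 53 → 160 → 80 → 40 → 20 → 10 → 5 → 16 → 8 → 4 → 2 → 1
Total steps = 148

148 steps


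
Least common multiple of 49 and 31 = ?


GCD(49, 31) = 1
LCM = 49*31/1 = 1519/1 = 1519

LCM = 1519


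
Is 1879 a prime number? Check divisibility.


Check divisors up to sqrt(1879) = 43.3474
No divisors found.
1879 is prime.

Yes, 1879 is prime


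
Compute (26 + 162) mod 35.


26 + 162 = 188
188 mod 35 = 13


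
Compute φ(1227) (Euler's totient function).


1227 = 3 × 409
Prime factors: 3, 409
φ(1227) = 1227 × (1-1/3) × (1-1/409)
= 1227 × 2/3 × 408/409 = 816

φ(1227) = 816


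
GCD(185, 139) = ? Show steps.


185 = 1 * 139 + 46
139 = 3 * 46 + 1
46 = 46 * 1 + 0
GCD = 1


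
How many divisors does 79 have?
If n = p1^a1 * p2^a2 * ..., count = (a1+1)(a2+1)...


79 = 79^1
d(79) = (1+1) = 2

2 divisors


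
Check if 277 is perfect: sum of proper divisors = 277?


Proper divisors of 277: 1
Sum = 1 = 1

No, 277 is not perfect (1 ≠ 277)


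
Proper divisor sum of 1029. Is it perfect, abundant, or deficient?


Proper divisors: 1, 3, 7, 21, 49, 147, 343
Sum = 1 + 3 + 7 + 21 + 49 + 147 + 343 = 571
571 < 1029 → deficient

s(1029) = 571 (deficient)


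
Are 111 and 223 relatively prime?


Euclidean algorithm:
223 = 2 * 111 + 1
111 = 111 * 1 + 0
GCD(111, 223) = 1

Yes, coprime (GCD = 1)


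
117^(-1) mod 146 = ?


Use the extended Euclidean algorithm on (146, 117); each row r = 146*s + 117*t:
r=146, s=1, t=0
r=117, s=0, t=1
q=1: r=29, s=1, t=-1   [146*(1) + 117*(-1) = 29]
q=4: r=1, s=-4, t=5   [146*(-4) + 117*(5) = 1]
q=29: r=0, s=117, t=-146   [146*(117) + 117*(-146) = 0]
GCD = 1 with t = 5, so 117*(5) ≡ 1 (mod 146)
Inverse = 5 mod 146 = 5
Check: 117 * 5 = 585 ≡ 1 (mod 146)

117^(-1) ≡ 5 (mod 146)


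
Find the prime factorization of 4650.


4650 / 2 = 2325
2325 / 3 = 775
775 / 5 = 155
155 / 5 = 31
31 / 31 = 1
4650 = 2 × 3 × 5^2 × 31


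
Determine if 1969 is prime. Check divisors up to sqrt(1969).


1969 / 11 = 179 (exact division)
1969 is NOT prime.

No, 1969 is not prime


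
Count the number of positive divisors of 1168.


1168 = 2^4 × 73^1
d(1168) = (4+1) × (1+1) = 10

10 divisors


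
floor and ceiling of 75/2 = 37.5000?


75/2 = 37.5000
floor = 37
ceil = 38

floor = 37, ceil = 38


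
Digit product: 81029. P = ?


8 × 1 × 0 × 2 × 9 = 0


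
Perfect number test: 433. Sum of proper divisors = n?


Proper divisors of 433: 1
Sum = 1 = 1

No, 433 is not perfect (1 ≠ 433)


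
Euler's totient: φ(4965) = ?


4965 = 3 × 5 × 331
Prime factors: 3, 5, 331
φ(4965) = 4965 × (1-1/3) × (1-1/5) × (1-1/331)
= 4965 × 2/3 × 4/5 × 330/331 = 2640

φ(4965) = 2640


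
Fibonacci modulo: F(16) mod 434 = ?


F(k) mod 434 for k=1..16:
1, 1, 2, 3, 5, 8, 13, 21, 34, 55, 89, 144, 233, 377, 176, 119
F(16) mod 434 = 119


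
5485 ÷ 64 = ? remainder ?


5485 = 64 * 85 + 45
Check: 5440 + 45 = 5485

q = 85, r = 45


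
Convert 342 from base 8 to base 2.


342 (base 8) = 226 (decimal)
226 (decimal) = 11100010 (base 2)


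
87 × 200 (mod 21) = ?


87 × 200 = 17400
17400 mod 21 = 12


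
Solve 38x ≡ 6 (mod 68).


GCD(38, 68) = 2 divides 6
Divide: 19x ≡ 3 (mod 34)
x ≡ 27 (mod 34)


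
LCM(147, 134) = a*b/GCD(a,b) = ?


GCD(147, 134) = 1
LCM = 147*134/1 = 19698/1 = 19698

LCM = 19698


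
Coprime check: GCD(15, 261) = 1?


Euclidean algorithm:
261 = 17 * 15 + 6
15 = 2 * 6 + 3
6 = 2 * 3 + 0
GCD(15, 261) = 3

No, not coprime (GCD = 3)


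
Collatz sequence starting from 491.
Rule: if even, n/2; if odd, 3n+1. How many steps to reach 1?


491 → 1474 → 737 → 2212 → 1106 → 553 → 1660 → 830 → 415 → 1246 → 623 → 1870 → 935 → 2806 → 1403 → 4210 → 2105 → 6316 → 3158 → 1579 → 4738 → 2369 → 7108 → 3554 → 1777 → 5332 → 2666 → 1333 → 4000 → 2000 → 1000 → 500 → 250 → 125 → 376 → 188 → 94 → 47 → 142 → 71 → 214 → 107 → 322 → 161 → 484 → 242 → 121 → 364 → 182 → 91 → 274 → 137 → 412 → 206 → 103 → 310 → 155 → 466 → 233 → 700 → 350 → 175 → 526 → 263 → 790 → 395 → 1186 → 593 → 1780 → 890 → 445 → 1336 → 668 → 334 → 167 → 502 → 251 → 754 → 377 → 1132 → 566 → 283 → 850 → 425 → 1276 → 638 → 319 → 958 → 479 → 1438 → 719 → 2158 → 1079 → 3238 → 1619 → 4858 → 2429 → 7288 → 3644 → 1822 → 911 → 2734 → 1367 → 4102 → 2051 → 6154 → 3077 → 9232 → 4616 → 2308 → 1154 → 577 → 1732 → 866 → 433 → 1300 → 650 → 325 → 976 → 488 → 244 → 122 → 61 → 184 → 92 → 46 → 23 → 70 → 35 → 106 → 53 → 160 → 80 → 40 → 20 → 10 → 5 → 16 → 8 → 4 → 2 → 1
Total steps = 141

141 steps


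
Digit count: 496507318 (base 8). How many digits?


496507318 in base 8 = 3546014666
Number of digits = 10

10 digits (base 8)


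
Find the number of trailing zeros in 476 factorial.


floor(476/5) = 95
floor(476/25) = 19
floor(476/125) = 3
Total = 117

117 trailing zeros


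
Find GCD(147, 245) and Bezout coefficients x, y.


Tabular extended Euclidean (each row: r = 147*s + 245*t):
r=147, s=1, t=0
r=245, s=0, t=1
q=0: r=147, s=1, t=0   [147*(1) + 245*(0) = 147]
q=1: r=98, s=-1, t=1   [147*(-1) + 245*(1) = 98]
q=1: r=49, s=2, t=-1   [147*(2) + 245*(-1) = 49]
q=2: r=0, s=-5, t=3   [147*(-5) + 245*(3) = 0]
GCD = 49; from the row with r=49: x=2, y=-1
Check: 147*(2) + 245*(-1) = 294 - 245 = 49

GCD = 49, x = 2, y = -1


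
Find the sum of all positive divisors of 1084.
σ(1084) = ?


Divisors of 1084: 1, 2, 4, 271, 542, 1084
Sum = 1 + 2 + 4 + 271 + 542 + 1084 = 1904

σ(1084) = 1904


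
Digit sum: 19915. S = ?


1 + 9 + 9 + 1 + 5 = 25


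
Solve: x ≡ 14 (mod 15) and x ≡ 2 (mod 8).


M = 15*8 = 120
M1 = M/15 = 8, M2 = M/8 = 15
M1^(-1) mod 15 = 2, M2^(-1) mod 8 = 7
x = 14*8*2 + 2*15*7 = 434
434 mod 120 = 74
Check: 74 mod 15 = 14 ✓, 74 mod 8 = 2 ✓

x ≡ 74 (mod 120)


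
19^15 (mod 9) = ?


19^1 mod 9 = 1
19^2 mod 9 = 1
19^3 mod 9 = 1
19^4 mod 9 = 1
19^5 mod 9 = 1
19^6 mod 9 = 1
19^7 mod 9 = 1
19^8 mod 9 = 1
19^9 mod 9 = 1
19^10 mod 9 = 1
19^11 mod 9 = 1
19^12 mod 9 = 1
19^13 mod 9 = 1
19^14 mod 9 = 1
19^15 mod 9 = 1


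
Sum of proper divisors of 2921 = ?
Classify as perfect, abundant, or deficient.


Proper divisors: 1, 23, 127
Sum = 1 + 23 + 127 = 151
151 < 2921 → deficient

s(2921) = 151 (deficient)


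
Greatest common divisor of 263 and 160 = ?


263 = 1 * 160 + 103
160 = 1 * 103 + 57
103 = 1 * 57 + 46
57 = 1 * 46 + 11
46 = 4 * 11 + 2
11 = 5 * 2 + 1
2 = 2 * 1 + 0
GCD = 1


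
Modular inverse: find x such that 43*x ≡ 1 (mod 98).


Use the extended Euclidean algorithm on (98, 43); each row r = 98*s + 43*t:
r=98, s=1, t=0
r=43, s=0, t=1
q=2: r=12, s=1, t=-2   [98*(1) + 43*(-2) = 12]
q=3: r=7, s=-3, t=7   [98*(-3) + 43*(7) = 7]
q=1: r=5, s=4, t=-9   [98*(4) + 43*(-9) = 5]
q=1: r=2, s=-7, t=16   [98*(-7) + 43*(16) = 2]
q=2: r=1, s=18, t=-41   [98*(18) + 43*(-41) = 1]
q=2: r=0, s=-43, t=98   [98*(-43) + 43*(98) = 0]
GCD = 1 with t = -41, so 43*(-41) ≡ 1 (mod 98)
Inverse = -41 mod 98 = 57
Check: 43 * 57 = 2451 ≡ 1 (mod 98)

43^(-1) ≡ 57 (mod 98)


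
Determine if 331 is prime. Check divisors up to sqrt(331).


Check divisors up to sqrt(331) = 18.1934
No divisors found.
331 is prime.

Yes, 331 is prime


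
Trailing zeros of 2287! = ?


floor(2287/5) = 457
floor(2287/25) = 91
floor(2287/125) = 18
floor(2287/625) = 3
Total = 569

569 trailing zeros


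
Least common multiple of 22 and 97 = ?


GCD(22, 97) = 1
LCM = 22*97/1 = 2134/1 = 2134

LCM = 2134


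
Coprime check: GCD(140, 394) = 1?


Euclidean algorithm:
394 = 2 * 140 + 114
140 = 1 * 114 + 26
114 = 4 * 26 + 10
26 = 2 * 10 + 6
10 = 1 * 6 + 4
6 = 1 * 4 + 2
4 = 2 * 2 + 0
GCD(140, 394) = 2

No, not coprime (GCD = 2)


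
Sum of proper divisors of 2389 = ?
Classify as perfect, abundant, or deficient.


Proper divisors: 1
Sum = 1 = 1
1 < 2389 → deficient

s(2389) = 1 (deficient)


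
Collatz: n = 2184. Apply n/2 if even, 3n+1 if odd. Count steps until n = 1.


2184 → 1092 → 546 → 273 → 820 → 410 → 205 → 616 → 308 → 154 → 77 → 232 → 116 → 58 → 29 → 88 → 44 → 22 → 11 → 34 → 17 → 52 → 26 → 13 → 40 → 20 → 10 → 5 → 16 → 8 → 4 → 2 → 1
Total steps = 32

32 steps


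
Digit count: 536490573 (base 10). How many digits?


536490573 has 9 digits in base 10
floor(log10(536490573)) + 1 = floor(8.7296) + 1 = 9

9 digits (base 10)


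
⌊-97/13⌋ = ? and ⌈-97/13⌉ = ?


-97/13 = -7.4615
floor = -8
ceil = -7

floor = -8, ceil = -7


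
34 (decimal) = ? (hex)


34 (base 10) = 34 (decimal)
34 (decimal) = 22 (base 16)


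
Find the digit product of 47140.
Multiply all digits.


4 × 7 × 1 × 4 × 0 = 0
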